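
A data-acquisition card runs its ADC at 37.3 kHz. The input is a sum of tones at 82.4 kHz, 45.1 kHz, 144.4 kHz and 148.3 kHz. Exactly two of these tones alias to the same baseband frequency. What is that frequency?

7.8 kHz

fs/2 = 18.65 kHz.
82.4 kHz mod fs = 7.8 kHz.
7.8 kHz ≤ fs/2 = 18.65 kHz, appears at 7.8 kHz.
45.1 kHz mod fs = 7.8 kHz.
7.8 kHz ≤ fs/2 = 18.65 kHz, appears at 7.8 kHz.
144.4 kHz mod fs = 32.5 kHz.
32.5 kHz > fs/2 = 18.65 kHz, folds to fs − 32.5 kHz = 4.8 kHz.
148.3 kHz mod fs = 36.4 kHz.
36.4 kHz > fs/2 = 18.65 kHz, folds to fs − 36.4 kHz = 0.9 kHz.
45.1 kHz and 82.4 kHz both map to 7.8 kHz.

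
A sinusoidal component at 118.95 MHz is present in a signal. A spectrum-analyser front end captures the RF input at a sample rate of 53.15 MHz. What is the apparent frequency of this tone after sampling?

118.95 MHz mod fs = 12.65 MHz.
12.65 MHz ≤ fs/2 = 26.575 MHz, appears at 12.65 MHz.

12.65 MHz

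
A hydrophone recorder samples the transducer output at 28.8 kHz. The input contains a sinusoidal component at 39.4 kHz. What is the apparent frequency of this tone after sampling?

39.4 kHz mod fs = 10.6 kHz.
10.6 kHz ≤ fs/2 = 14.4 kHz, appears at 10.6 kHz.

10.6 kHz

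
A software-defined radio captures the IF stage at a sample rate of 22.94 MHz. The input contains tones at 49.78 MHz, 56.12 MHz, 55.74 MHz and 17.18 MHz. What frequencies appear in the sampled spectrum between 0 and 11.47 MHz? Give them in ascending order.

3.9 MHz, 5.76 MHz, 9.86 MHz, 10.24 MHz

fs/2 = 11.47 MHz.
49.78 MHz mod fs = 3.9 MHz.
3.9 MHz ≤ fs/2 = 11.47 MHz, appears at 3.9 MHz.
56.12 MHz mod fs = 10.24 MHz.
10.24 MHz ≤ fs/2 = 11.47 MHz, appears at 10.24 MHz.
55.74 MHz mod fs = 9.86 MHz.
9.86 MHz ≤ fs/2 = 11.47 MHz, appears at 9.86 MHz.
17.18 MHz > fs/2 = 11.47 MHz, folds to fs − 17.18 MHz = 5.76 MHz.
Distinct values: {3.9 MHz, 5.76 MHz, 9.86 MHz, 10.24 MHz}.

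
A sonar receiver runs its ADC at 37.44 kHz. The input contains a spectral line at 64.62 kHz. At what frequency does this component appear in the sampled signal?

64.62 kHz mod fs = 27.18 kHz.
27.18 kHz > fs/2 = 18.72 kHz, folds to fs − 27.18 kHz = 10.26 kHz.

10.26 kHz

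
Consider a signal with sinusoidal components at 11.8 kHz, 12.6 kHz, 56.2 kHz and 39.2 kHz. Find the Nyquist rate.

112.4 kHz

Highest-frequency component: 56.2 kHz.
Nyquist rate = 2 × 56.2 kHz = 112.4 kHz.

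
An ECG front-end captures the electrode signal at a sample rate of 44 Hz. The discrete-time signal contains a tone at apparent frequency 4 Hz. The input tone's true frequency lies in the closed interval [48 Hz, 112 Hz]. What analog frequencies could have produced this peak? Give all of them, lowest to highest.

48 Hz, 84 Hz, 92 Hz

Frequencies that alias to 4 Hz are k·fs ± 4 Hz for integer k ≥ 0.
k=0: 4 Hz.
k=1: 40 Hz, 48 Hz.
k=2: 84 Hz, 92 Hz.
k=3: 128 Hz, 136 Hz.
Within [48 Hz, 112 Hz]: 48 Hz, 84 Hz, 92 Hz.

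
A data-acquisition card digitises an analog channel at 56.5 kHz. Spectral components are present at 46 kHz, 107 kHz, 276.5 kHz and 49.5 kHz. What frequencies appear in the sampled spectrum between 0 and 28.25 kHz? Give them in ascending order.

fs/2 = 28.25 kHz.
46 kHz > fs/2 = 28.25 kHz, folds to fs − 46 kHz = 10.5 kHz.
107 kHz mod fs = 50.5 kHz.
50.5 kHz > fs/2 = 28.25 kHz, folds to fs − 50.5 kHz = 6 kHz.
276.5 kHz mod fs = 50.5 kHz.
50.5 kHz > fs/2 = 28.25 kHz, folds to fs − 50.5 kHz = 6 kHz.
49.5 kHz > fs/2 = 28.25 kHz, folds to fs − 49.5 kHz = 7 kHz.
Distinct values: {6 kHz, 7 kHz, 10.5 kHz}.

6 kHz, 7 kHz, 10.5 kHz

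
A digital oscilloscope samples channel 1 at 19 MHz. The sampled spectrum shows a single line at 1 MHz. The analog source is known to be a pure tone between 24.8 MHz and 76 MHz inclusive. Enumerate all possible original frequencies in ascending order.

37 MHz, 39 MHz, 56 MHz, 58 MHz, 75 MHz

Frequencies that alias to 1 MHz are k·fs ± 1 MHz for integer k ≥ 0.
k=0: 1 MHz.
k=1: 18 MHz, 20 MHz.
k=2: 37 MHz, 39 MHz.
k=3: 56 MHz, 58 MHz.
k=4: 75 MHz, 77 MHz.
k=5: 94 MHz, 96 MHz.
Within [24.8 MHz, 76 MHz]: 37 MHz, 39 MHz, 56 MHz, 58 MHz, 75 MHz.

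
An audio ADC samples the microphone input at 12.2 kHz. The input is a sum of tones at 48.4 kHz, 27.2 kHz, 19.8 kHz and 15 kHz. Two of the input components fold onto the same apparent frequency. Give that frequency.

fs/2 = 6.1 kHz.
48.4 kHz mod fs = 11.8 kHz.
11.8 kHz > fs/2 = 6.1 kHz, folds to fs − 11.8 kHz = 0.4 kHz.
27.2 kHz mod fs = 2.8 kHz.
2.8 kHz ≤ fs/2 = 6.1 kHz, appears at 2.8 kHz.
19.8 kHz mod fs = 7.6 kHz.
7.6 kHz > fs/2 = 6.1 kHz, folds to fs − 7.6 kHz = 4.6 kHz.
15 kHz mod fs = 2.8 kHz.
2.8 kHz ≤ fs/2 = 6.1 kHz, appears at 2.8 kHz.
15 kHz and 27.2 kHz both map to 2.8 kHz.

2.8 kHz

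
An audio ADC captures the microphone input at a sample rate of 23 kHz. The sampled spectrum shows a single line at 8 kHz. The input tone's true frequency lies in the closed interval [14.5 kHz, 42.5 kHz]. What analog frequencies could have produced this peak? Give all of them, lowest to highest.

Frequencies that alias to 8 kHz are k·fs ± 8 kHz for integer k ≥ 0.
k=0: 8 kHz.
k=1: 15 kHz, 31 kHz.
k=2: 38 kHz, 54 kHz.
k=3: 61 kHz, 77 kHz.
Within [14.5 kHz, 42.5 kHz]: 15 kHz, 31 kHz, 38 kHz.

15 kHz, 31 kHz, 38 kHz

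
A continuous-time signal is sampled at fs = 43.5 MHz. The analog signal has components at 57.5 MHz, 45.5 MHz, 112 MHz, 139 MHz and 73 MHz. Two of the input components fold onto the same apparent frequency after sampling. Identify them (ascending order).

57.5 MHz, 73 MHz

fs/2 = 21.75 MHz.
57.5 MHz mod fs = 14 MHz.
14 MHz ≤ fs/2 = 21.75 MHz, appears at 14 MHz.
45.5 MHz mod fs = 2 MHz.
2 MHz ≤ fs/2 = 21.75 MHz, appears at 2 MHz.
112 MHz mod fs = 25 MHz.
25 MHz > fs/2 = 21.75 MHz, folds to fs − 25 MHz = 18.5 MHz.
139 MHz mod fs = 8.5 MHz.
8.5 MHz ≤ fs/2 = 21.75 MHz, appears at 8.5 MHz.
73 MHz mod fs = 29.5 MHz.
29.5 MHz > fs/2 = 21.75 MHz, folds to fs − 29.5 MHz = 14 MHz.
57.5 MHz and 73 MHz both map to 14 MHz.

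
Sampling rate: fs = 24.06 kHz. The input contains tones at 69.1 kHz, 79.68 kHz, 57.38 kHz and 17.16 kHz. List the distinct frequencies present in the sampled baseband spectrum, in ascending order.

3.08 kHz, 6.9 kHz, 7.5 kHz, 9.26 kHz

fs/2 = 12.03 kHz.
69.1 kHz mod fs = 20.98 kHz.
20.98 kHz > fs/2 = 12.03 kHz, folds to fs − 20.98 kHz = 3.08 kHz.
79.68 kHz mod fs = 7.5 kHz.
7.5 kHz ≤ fs/2 = 12.03 kHz, appears at 7.5 kHz.
57.38 kHz mod fs = 9.26 kHz.
9.26 kHz ≤ fs/2 = 12.03 kHz, appears at 9.26 kHz.
17.16 kHz > fs/2 = 12.03 kHz, folds to fs − 17.16 kHz = 6.9 kHz.
Distinct values: {3.08 kHz, 6.9 kHz, 7.5 kHz, 9.26 kHz}.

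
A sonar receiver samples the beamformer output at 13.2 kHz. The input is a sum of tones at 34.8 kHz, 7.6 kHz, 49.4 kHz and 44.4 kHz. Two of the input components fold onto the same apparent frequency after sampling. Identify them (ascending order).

fs/2 = 6.6 kHz.
34.8 kHz mod fs = 8.4 kHz.
8.4 kHz > fs/2 = 6.6 kHz, folds to fs − 8.4 kHz = 4.8 kHz.
7.6 kHz > fs/2 = 6.6 kHz, folds to fs − 7.6 kHz = 5.6 kHz.
49.4 kHz mod fs = 9.8 kHz.
9.8 kHz > fs/2 = 6.6 kHz, folds to fs − 9.8 kHz = 3.4 kHz.
44.4 kHz mod fs = 4.8 kHz.
4.8 kHz ≤ fs/2 = 6.6 kHz, appears at 4.8 kHz.
34.8 kHz and 44.4 kHz both map to 4.8 kHz.

34.8 kHz, 44.4 kHz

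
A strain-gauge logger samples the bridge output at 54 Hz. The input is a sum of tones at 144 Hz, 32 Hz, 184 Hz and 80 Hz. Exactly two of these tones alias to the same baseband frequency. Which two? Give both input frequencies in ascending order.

fs/2 = 27 Hz.
144 Hz mod fs = 36 Hz.
36 Hz > fs/2 = 27 Hz, folds to fs − 36 Hz = 18 Hz.
32 Hz > fs/2 = 27 Hz, folds to fs − 32 Hz = 22 Hz.
184 Hz mod fs = 22 Hz.
22 Hz ≤ fs/2 = 27 Hz, appears at 22 Hz.
80 Hz mod fs = 26 Hz.
26 Hz ≤ fs/2 = 27 Hz, appears at 26 Hz.
32 Hz and 184 Hz both map to 22 Hz.

32 Hz, 184 Hz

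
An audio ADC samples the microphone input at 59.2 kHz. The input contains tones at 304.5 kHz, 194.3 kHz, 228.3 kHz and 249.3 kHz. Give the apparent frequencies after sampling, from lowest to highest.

8.5 kHz, 12.5 kHz, 16.7 kHz

fs/2 = 29.6 kHz.
304.5 kHz mod fs = 8.5 kHz.
8.5 kHz ≤ fs/2 = 29.6 kHz, appears at 8.5 kHz.
194.3 kHz mod fs = 16.7 kHz.
16.7 kHz ≤ fs/2 = 29.6 kHz, appears at 16.7 kHz.
228.3 kHz mod fs = 50.7 kHz.
50.7 kHz > fs/2 = 29.6 kHz, folds to fs − 50.7 kHz = 8.5 kHz.
249.3 kHz mod fs = 12.5 kHz.
12.5 kHz ≤ fs/2 = 29.6 kHz, appears at 12.5 kHz.
Distinct values: {8.5 kHz, 12.5 kHz, 16.7 kHz}.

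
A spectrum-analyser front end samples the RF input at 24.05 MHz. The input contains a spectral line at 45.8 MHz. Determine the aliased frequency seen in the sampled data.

45.8 MHz mod fs = 21.75 MHz.
21.75 MHz > fs/2 = 12.025 MHz, folds to fs − 21.75 MHz = 2.3 MHz.

2.3 MHz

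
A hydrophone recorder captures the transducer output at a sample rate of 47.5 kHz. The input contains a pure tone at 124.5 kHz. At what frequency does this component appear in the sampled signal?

18 kHz

124.5 kHz mod fs = 29.5 kHz.
29.5 kHz > fs/2 = 23.75 kHz, folds to fs − 29.5 kHz = 18 kHz.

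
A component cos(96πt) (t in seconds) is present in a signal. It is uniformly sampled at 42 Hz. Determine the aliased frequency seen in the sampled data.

6 Hz

ω = 96π rad/s → f = ω/(2π) = 48 Hz.
48 Hz mod fs = 6 Hz.
6 Hz ≤ fs/2 = 21 Hz, appears at 6 Hz.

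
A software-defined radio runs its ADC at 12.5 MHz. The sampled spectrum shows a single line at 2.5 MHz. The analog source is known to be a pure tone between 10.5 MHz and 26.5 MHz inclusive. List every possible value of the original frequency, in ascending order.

Frequencies that alias to 2.5 MHz are k·fs ± 2.5 MHz for integer k ≥ 0.
k=0: 2.5 MHz.
k=1: 10 MHz, 15 MHz.
k=2: 22.5 MHz, 27.5 MHz.
k=3: 35 MHz, 40 MHz.
Within [10.5 MHz, 26.5 MHz]: 15 MHz, 22.5 MHz.

15 MHz, 22.5 MHz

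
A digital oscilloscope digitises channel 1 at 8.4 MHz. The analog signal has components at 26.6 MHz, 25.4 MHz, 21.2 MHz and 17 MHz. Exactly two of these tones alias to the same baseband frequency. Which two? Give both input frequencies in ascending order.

fs/2 = 4.2 MHz.
26.6 MHz mod fs = 1.4 MHz.
1.4 MHz ≤ fs/2 = 4.2 MHz, appears at 1.4 MHz.
25.4 MHz mod fs = 0.2 MHz.
0.2 MHz ≤ fs/2 = 4.2 MHz, appears at 0.2 MHz.
21.2 MHz mod fs = 4.4 MHz.
4.4 MHz > fs/2 = 4.2 MHz, folds to fs − 4.4 MHz = 4 MHz.
17 MHz mod fs = 0.2 MHz.
0.2 MHz ≤ fs/2 = 4.2 MHz, appears at 0.2 MHz.
17 MHz and 25.4 MHz both map to 0.2 MHz.

17 MHz, 25.4 MHz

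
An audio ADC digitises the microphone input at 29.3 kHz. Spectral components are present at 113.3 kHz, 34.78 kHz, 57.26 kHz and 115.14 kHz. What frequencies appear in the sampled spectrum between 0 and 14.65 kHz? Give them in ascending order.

fs/2 = 14.65 kHz.
113.3 kHz mod fs = 25.4 kHz.
25.4 kHz > fs/2 = 14.65 kHz, folds to fs − 25.4 kHz = 3.9 kHz.
34.78 kHz mod fs = 5.48 kHz.
5.48 kHz ≤ fs/2 = 14.65 kHz, appears at 5.48 kHz.
57.26 kHz mod fs = 27.96 kHz.
27.96 kHz > fs/2 = 14.65 kHz, folds to fs − 27.96 kHz = 1.34 kHz.
115.14 kHz mod fs = 27.24 kHz.
27.24 kHz > fs/2 = 14.65 kHz, folds to fs − 27.24 kHz = 2.06 kHz.
Distinct values: {1.34 kHz, 2.06 kHz, 3.9 kHz, 5.48 kHz}.

1.34 kHz, 2.06 kHz, 3.9 kHz, 5.48 kHz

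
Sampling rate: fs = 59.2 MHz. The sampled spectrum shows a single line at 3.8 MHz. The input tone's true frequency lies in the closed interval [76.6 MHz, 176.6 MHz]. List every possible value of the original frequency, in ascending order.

114.6 MHz, 122.2 MHz, 173.8 MHz

Frequencies that alias to 3.8 MHz are k·fs ± 3.8 MHz for integer k ≥ 0.
k=0: 3.8 MHz.
k=1: 55.4 MHz, 63 MHz.
k=2: 114.6 MHz, 122.2 MHz.
k=3: 173.8 MHz, 181.4 MHz.
k=4: 233 MHz, 240.6 MHz.
Within [76.6 MHz, 176.6 MHz]: 114.6 MHz, 122.2 MHz, 173.8 MHz.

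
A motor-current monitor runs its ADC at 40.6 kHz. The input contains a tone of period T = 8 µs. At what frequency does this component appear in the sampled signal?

T = 8 µs → f = 1/T = 125 kHz.
125 kHz mod fs = 3.2 kHz.
3.2 kHz ≤ fs/2 = 20.3 kHz, appears at 3.2 kHz.

3.2 kHz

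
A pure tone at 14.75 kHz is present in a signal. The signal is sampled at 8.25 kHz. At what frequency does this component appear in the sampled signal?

1.75 kHz

14.75 kHz mod fs = 6.5 kHz.
6.5 kHz > fs/2 = 4.125 kHz, folds to fs − 6.5 kHz = 1.75 kHz.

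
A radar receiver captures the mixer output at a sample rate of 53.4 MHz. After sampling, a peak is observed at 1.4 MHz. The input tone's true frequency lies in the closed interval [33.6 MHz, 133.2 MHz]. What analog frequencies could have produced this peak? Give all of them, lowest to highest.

Frequencies that alias to 1.4 MHz are k·fs ± 1.4 MHz for integer k ≥ 0.
k=0: 1.4 MHz.
k=1: 52 MHz, 54.8 MHz.
k=2: 105.4 MHz, 108.2 MHz.
k=3: 158.8 MHz, 161.6 MHz.
Within [33.6 MHz, 133.2 MHz]: 52 MHz, 54.8 MHz, 105.4 MHz, 108.2 MHz.

52 MHz, 54.8 MHz, 105.4 MHz, 108.2 MHz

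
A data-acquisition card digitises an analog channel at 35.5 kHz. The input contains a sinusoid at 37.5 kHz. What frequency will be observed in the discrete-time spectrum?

2 kHz

37.5 kHz mod fs = 2 kHz.
2 kHz ≤ fs/2 = 17.75 kHz, appears at 2 kHz.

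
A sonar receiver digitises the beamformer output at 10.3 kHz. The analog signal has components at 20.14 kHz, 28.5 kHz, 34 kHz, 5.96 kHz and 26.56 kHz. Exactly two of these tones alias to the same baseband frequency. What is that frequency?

4.34 kHz

fs/2 = 5.15 kHz.
20.14 kHz mod fs = 9.84 kHz.
9.84 kHz > fs/2 = 5.15 kHz, folds to fs − 9.84 kHz = 0.46 kHz.
28.5 kHz mod fs = 7.9 kHz.
7.9 kHz > fs/2 = 5.15 kHz, folds to fs − 7.9 kHz = 2.4 kHz.
34 kHz mod fs = 3.1 kHz.
3.1 kHz ≤ fs/2 = 5.15 kHz, appears at 3.1 kHz.
5.96 kHz > fs/2 = 5.15 kHz, folds to fs − 5.96 kHz = 4.34 kHz.
26.56 kHz mod fs = 5.96 kHz.
5.96 kHz > fs/2 = 5.15 kHz, folds to fs − 5.96 kHz = 4.34 kHz.
5.96 kHz and 26.56 kHz both map to 4.34 kHz.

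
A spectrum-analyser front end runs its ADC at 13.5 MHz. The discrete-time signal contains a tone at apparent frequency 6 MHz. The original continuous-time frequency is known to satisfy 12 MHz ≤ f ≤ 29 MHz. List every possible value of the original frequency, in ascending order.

Frequencies that alias to 6 MHz are k·fs ± 6 MHz for integer k ≥ 0.
k=0: 6 MHz.
k=1: 7.5 MHz, 19.5 MHz.
k=2: 21 MHz, 33 MHz.
k=3: 34.5 MHz, 46.5 MHz.
Within [12 MHz, 29 MHz]: 19.5 MHz, 21 MHz.

19.5 MHz, 21 MHz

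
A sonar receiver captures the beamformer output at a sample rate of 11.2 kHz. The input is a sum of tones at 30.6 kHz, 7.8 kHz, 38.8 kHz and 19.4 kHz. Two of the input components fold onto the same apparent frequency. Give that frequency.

3 kHz

fs/2 = 5.6 kHz.
30.6 kHz mod fs = 8.2 kHz.
8.2 kHz > fs/2 = 5.6 kHz, folds to fs − 8.2 kHz = 3 kHz.
7.8 kHz > fs/2 = 5.6 kHz, folds to fs − 7.8 kHz = 3.4 kHz.
38.8 kHz mod fs = 5.2 kHz.
5.2 kHz ≤ fs/2 = 5.6 kHz, appears at 5.2 kHz.
19.4 kHz mod fs = 8.2 kHz.
8.2 kHz > fs/2 = 5.6 kHz, folds to fs − 8.2 kHz = 3 kHz.
19.4 kHz and 30.6 kHz both map to 3 kHz.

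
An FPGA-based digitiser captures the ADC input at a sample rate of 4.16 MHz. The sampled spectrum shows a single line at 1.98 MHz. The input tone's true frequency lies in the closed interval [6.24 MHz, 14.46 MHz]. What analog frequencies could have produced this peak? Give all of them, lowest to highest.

6.34 MHz, 10.3 MHz, 10.5 MHz, 14.46 MHz

Frequencies that alias to 1.98 MHz are k·fs ± 1.98 MHz for integer k ≥ 0.
k=0: 1.98 MHz.
k=1: 2.18 MHz, 6.14 MHz.
k=2: 6.34 MHz, 10.3 MHz.
k=3: 10.5 MHz, 14.46 MHz.
k=4: 14.66 MHz, 18.62 MHz.
Within [6.24 MHz, 14.46 MHz]: 6.34 MHz, 10.3 MHz, 10.5 MHz, 14.46 MHz.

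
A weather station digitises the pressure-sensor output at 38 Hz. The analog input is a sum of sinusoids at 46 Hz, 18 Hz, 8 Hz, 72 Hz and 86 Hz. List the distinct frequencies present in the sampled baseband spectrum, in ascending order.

4 Hz, 8 Hz, 10 Hz, 18 Hz

fs/2 = 19 Hz.
46 Hz mod fs = 8 Hz.
8 Hz ≤ fs/2 = 19 Hz, appears at 8 Hz.
18 Hz ≤ fs/2 = 19 Hz, passes unchanged.
8 Hz ≤ fs/2 = 19 Hz, passes unchanged.
72 Hz mod fs = 34 Hz.
34 Hz > fs/2 = 19 Hz, folds to fs − 34 Hz = 4 Hz.
86 Hz mod fs = 10 Hz.
10 Hz ≤ fs/2 = 19 Hz, appears at 10 Hz.
Distinct values: {4 Hz, 8 Hz, 10 Hz, 18 Hz}.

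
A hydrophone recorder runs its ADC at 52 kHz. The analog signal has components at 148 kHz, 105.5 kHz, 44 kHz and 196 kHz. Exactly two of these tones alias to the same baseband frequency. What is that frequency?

8 kHz

fs/2 = 26 kHz.
148 kHz mod fs = 44 kHz.
44 kHz > fs/2 = 26 kHz, folds to fs − 44 kHz = 8 kHz.
105.5 kHz mod fs = 1.5 kHz.
1.5 kHz ≤ fs/2 = 26 kHz, appears at 1.5 kHz.
44 kHz > fs/2 = 26 kHz, folds to fs − 44 kHz = 8 kHz.
196 kHz mod fs = 40 kHz.
40 kHz > fs/2 = 26 kHz, folds to fs − 40 kHz = 12 kHz.
44 kHz and 148 kHz both map to 8 kHz.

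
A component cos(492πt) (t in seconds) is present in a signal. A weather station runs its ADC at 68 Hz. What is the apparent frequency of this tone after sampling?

26 Hz

ω = 492π rad/s → f = ω/(2π) = 246 Hz.
246 Hz mod fs = 42 Hz.
42 Hz > fs/2 = 34 Hz, folds to fs − 42 Hz = 26 Hz.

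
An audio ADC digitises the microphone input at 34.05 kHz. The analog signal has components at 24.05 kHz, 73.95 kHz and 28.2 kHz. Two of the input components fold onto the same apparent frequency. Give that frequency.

5.85 kHz

fs/2 = 17.025 kHz.
24.05 kHz > fs/2 = 17.025 kHz, folds to fs − 24.05 kHz = 10 kHz.
73.95 kHz mod fs = 5.85 kHz.
5.85 kHz ≤ fs/2 = 17.025 kHz, appears at 5.85 kHz.
28.2 kHz > fs/2 = 17.025 kHz, folds to fs − 28.2 kHz = 5.85 kHz.
28.2 kHz and 73.95 kHz both map to 5.85 kHz.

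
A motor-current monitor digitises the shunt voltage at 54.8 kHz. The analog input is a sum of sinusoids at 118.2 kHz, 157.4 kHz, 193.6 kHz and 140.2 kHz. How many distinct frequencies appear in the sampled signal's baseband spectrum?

4

fs/2 = 27.4 kHz.
118.2 kHz mod fs = 8.6 kHz.
8.6 kHz ≤ fs/2 = 27.4 kHz, appears at 8.6 kHz.
157.4 kHz mod fs = 47.8 kHz.
47.8 kHz > fs/2 = 27.4 kHz, folds to fs − 47.8 kHz = 7 kHz.
193.6 kHz mod fs = 29.2 kHz.
29.2 kHz > fs/2 = 27.4 kHz, folds to fs − 29.2 kHz = 25.6 kHz.
140.2 kHz mod fs = 30.6 kHz.
30.6 kHz > fs/2 = 27.4 kHz, folds to fs − 30.6 kHz = 24.2 kHz.
Distinct values: {7 kHz, 8.6 kHz, 24.2 kHz, 25.6 kHz} → 4.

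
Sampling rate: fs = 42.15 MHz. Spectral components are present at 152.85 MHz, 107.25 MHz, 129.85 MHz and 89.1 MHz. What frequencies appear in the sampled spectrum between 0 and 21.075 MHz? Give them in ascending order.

3.4 MHz, 4.8 MHz, 15.75 MHz, 19.2 MHz

fs/2 = 21.075 MHz.
152.85 MHz mod fs = 26.4 MHz.
26.4 MHz > fs/2 = 21.075 MHz, folds to fs − 26.4 MHz = 15.75 MHz.
107.25 MHz mod fs = 22.95 MHz.
22.95 MHz > fs/2 = 21.075 MHz, folds to fs − 22.95 MHz = 19.2 MHz.
129.85 MHz mod fs = 3.4 MHz.
3.4 MHz ≤ fs/2 = 21.075 MHz, appears at 3.4 MHz.
89.1 MHz mod fs = 4.8 MHz.
4.8 MHz ≤ fs/2 = 21.075 MHz, appears at 4.8 MHz.
Distinct values: {3.4 MHz, 4.8 MHz, 15.75 MHz, 19.2 MHz}.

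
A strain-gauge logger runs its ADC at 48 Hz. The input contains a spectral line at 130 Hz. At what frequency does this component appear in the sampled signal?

130 Hz mod fs = 34 Hz.
34 Hz > fs/2 = 24 Hz, folds to fs − 34 Hz = 14 Hz.

14 Hz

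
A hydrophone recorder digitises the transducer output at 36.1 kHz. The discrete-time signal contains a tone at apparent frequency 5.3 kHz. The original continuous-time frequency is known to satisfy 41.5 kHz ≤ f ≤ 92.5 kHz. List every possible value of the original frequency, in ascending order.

66.9 kHz, 77.5 kHz

Frequencies that alias to 5.3 kHz are k·fs ± 5.3 kHz for integer k ≥ 0.
k=0: 5.3 kHz.
k=1: 30.8 kHz, 41.4 kHz.
k=2: 66.9 kHz, 77.5 kHz.
k=3: 103 kHz, 113.6 kHz.
Within [41.5 kHz, 92.5 kHz]: 66.9 kHz, 77.5 kHz.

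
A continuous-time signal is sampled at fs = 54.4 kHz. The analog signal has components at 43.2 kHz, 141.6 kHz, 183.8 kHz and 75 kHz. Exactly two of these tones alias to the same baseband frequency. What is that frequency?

fs/2 = 27.2 kHz.
43.2 kHz > fs/2 = 27.2 kHz, folds to fs − 43.2 kHz = 11.2 kHz.
141.6 kHz mod fs = 32.8 kHz.
32.8 kHz > fs/2 = 27.2 kHz, folds to fs − 32.8 kHz = 21.6 kHz.
183.8 kHz mod fs = 20.6 kHz.
20.6 kHz ≤ fs/2 = 27.2 kHz, appears at 20.6 kHz.
75 kHz mod fs = 20.6 kHz.
20.6 kHz ≤ fs/2 = 27.2 kHz, appears at 20.6 kHz.
75 kHz and 183.8 kHz both map to 20.6 kHz.

20.6 kHz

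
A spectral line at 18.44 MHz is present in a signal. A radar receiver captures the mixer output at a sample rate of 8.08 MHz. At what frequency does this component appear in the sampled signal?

18.44 MHz mod fs = 2.28 MHz.
2.28 MHz ≤ fs/2 = 4.04 MHz, appears at 2.28 MHz.

2.28 MHz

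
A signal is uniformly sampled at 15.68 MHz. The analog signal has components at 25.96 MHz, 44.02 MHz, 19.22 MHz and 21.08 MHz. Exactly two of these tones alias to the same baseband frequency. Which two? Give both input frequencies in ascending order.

fs/2 = 7.84 MHz.
25.96 MHz mod fs = 10.28 MHz.
10.28 MHz > fs/2 = 7.84 MHz, folds to fs − 10.28 MHz = 5.4 MHz.
44.02 MHz mod fs = 12.66 MHz.
12.66 MHz > fs/2 = 7.84 MHz, folds to fs − 12.66 MHz = 3.02 MHz.
19.22 MHz mod fs = 3.54 MHz.
3.54 MHz ≤ fs/2 = 7.84 MHz, appears at 3.54 MHz.
21.08 MHz mod fs = 5.4 MHz.
5.4 MHz ≤ fs/2 = 7.84 MHz, appears at 5.4 MHz.
21.08 MHz and 25.96 MHz both map to 5.4 MHz.

21.08 MHz, 25.96 MHz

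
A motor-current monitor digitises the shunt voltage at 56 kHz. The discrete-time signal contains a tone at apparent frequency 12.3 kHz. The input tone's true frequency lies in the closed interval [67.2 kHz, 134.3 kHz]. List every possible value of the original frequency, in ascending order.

Frequencies that alias to 12.3 kHz are k·fs ± 12.3 kHz for integer k ≥ 0.
k=0: 12.3 kHz.
k=1: 43.7 kHz, 68.3 kHz.
k=2: 99.7 kHz, 124.3 kHz.
k=3: 155.7 kHz, 180.3 kHz.
Within [67.2 kHz, 134.3 kHz]: 68.3 kHz, 99.7 kHz, 124.3 kHz.

68.3 kHz, 99.7 kHz, 124.3 kHz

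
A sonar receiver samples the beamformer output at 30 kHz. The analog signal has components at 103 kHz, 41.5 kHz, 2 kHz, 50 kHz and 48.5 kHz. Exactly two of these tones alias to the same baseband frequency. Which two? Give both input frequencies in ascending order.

fs/2 = 15 kHz.
103 kHz mod fs = 13 kHz.
13 kHz ≤ fs/2 = 15 kHz, appears at 13 kHz.
41.5 kHz mod fs = 11.5 kHz.
11.5 kHz ≤ fs/2 = 15 kHz, appears at 11.5 kHz.
2 kHz ≤ fs/2 = 15 kHz, passes unchanged.
50 kHz mod fs = 20 kHz.
20 kHz > fs/2 = 15 kHz, folds to fs − 20 kHz = 10 kHz.
48.5 kHz mod fs = 18.5 kHz.
18.5 kHz > fs/2 = 15 kHz, folds to fs − 18.5 kHz = 11.5 kHz.
41.5 kHz and 48.5 kHz both map to 11.5 kHz.

41.5 kHz, 48.5 kHz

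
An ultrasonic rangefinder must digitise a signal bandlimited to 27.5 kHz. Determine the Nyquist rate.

55 kHz

Nyquist rate = 2 × 27.5 kHz = 55 kHz.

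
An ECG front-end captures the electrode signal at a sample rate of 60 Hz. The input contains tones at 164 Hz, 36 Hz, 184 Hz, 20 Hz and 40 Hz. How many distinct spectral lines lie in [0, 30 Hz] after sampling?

4

fs/2 = 30 Hz.
164 Hz mod fs = 44 Hz.
44 Hz > fs/2 = 30 Hz, folds to fs − 44 Hz = 16 Hz.
36 Hz > fs/2 = 30 Hz, folds to fs − 36 Hz = 24 Hz.
184 Hz mod fs = 4 Hz.
4 Hz ≤ fs/2 = 30 Hz, appears at 4 Hz.
20 Hz ≤ fs/2 = 30 Hz, passes unchanged.
40 Hz > fs/2 = 30 Hz, folds to fs − 40 Hz = 20 Hz.
Distinct values: {4 Hz, 16 Hz, 20 Hz, 24 Hz} → 4.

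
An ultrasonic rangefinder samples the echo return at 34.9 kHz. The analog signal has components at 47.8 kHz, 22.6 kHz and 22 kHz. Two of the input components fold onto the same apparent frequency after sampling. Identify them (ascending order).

22 kHz, 47.8 kHz

fs/2 = 17.45 kHz.
47.8 kHz mod fs = 12.9 kHz.
12.9 kHz ≤ fs/2 = 17.45 kHz, appears at 12.9 kHz.
22.6 kHz > fs/2 = 17.45 kHz, folds to fs − 22.6 kHz = 12.3 kHz.
22 kHz > fs/2 = 17.45 kHz, folds to fs − 22 kHz = 12.9 kHz.
22 kHz and 47.8 kHz both map to 12.9 kHz.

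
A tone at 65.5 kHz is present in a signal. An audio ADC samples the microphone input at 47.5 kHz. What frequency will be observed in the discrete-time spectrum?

65.5 kHz mod fs = 18 kHz.
18 kHz ≤ fs/2 = 23.75 kHz, appears at 18 kHz.

18 kHz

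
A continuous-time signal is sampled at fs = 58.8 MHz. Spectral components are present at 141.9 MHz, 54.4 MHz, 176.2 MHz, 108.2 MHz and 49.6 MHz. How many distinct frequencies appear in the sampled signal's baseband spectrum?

5

fs/2 = 29.4 MHz.
141.9 MHz mod fs = 24.3 MHz.
24.3 MHz ≤ fs/2 = 29.4 MHz, appears at 24.3 MHz.
54.4 MHz > fs/2 = 29.4 MHz, folds to fs − 54.4 MHz = 4.4 MHz.
176.2 MHz mod fs = 58.6 MHz.
58.6 MHz > fs/2 = 29.4 MHz, folds to fs − 58.6 MHz = 0.2 MHz.
108.2 MHz mod fs = 49.4 MHz.
49.4 MHz > fs/2 = 29.4 MHz, folds to fs − 49.4 MHz = 9.4 MHz.
49.6 MHz > fs/2 = 29.4 MHz, folds to fs − 49.6 MHz = 9.2 MHz.
Distinct values: {0.2 MHz, 4.4 MHz, 9.2 MHz, 9.4 MHz, 24.3 MHz} → 5.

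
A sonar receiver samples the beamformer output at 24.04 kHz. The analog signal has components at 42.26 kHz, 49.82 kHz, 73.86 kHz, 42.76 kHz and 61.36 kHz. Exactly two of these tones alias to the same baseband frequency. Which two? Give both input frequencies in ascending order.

fs/2 = 12.02 kHz.
42.26 kHz mod fs = 18.22 kHz.
18.22 kHz > fs/2 = 12.02 kHz, folds to fs − 18.22 kHz = 5.82 kHz.
49.82 kHz mod fs = 1.74 kHz.
1.74 kHz ≤ fs/2 = 12.02 kHz, appears at 1.74 kHz.
73.86 kHz mod fs = 1.74 kHz.
1.74 kHz ≤ fs/2 = 12.02 kHz, appears at 1.74 kHz.
42.76 kHz mod fs = 18.72 kHz.
18.72 kHz > fs/2 = 12.02 kHz, folds to fs − 18.72 kHz = 5.32 kHz.
61.36 kHz mod fs = 13.28 kHz.
13.28 kHz > fs/2 = 12.02 kHz, folds to fs − 13.28 kHz = 10.76 kHz.
49.82 kHz and 73.86 kHz both map to 1.74 kHz.

49.82 kHz, 73.86 kHz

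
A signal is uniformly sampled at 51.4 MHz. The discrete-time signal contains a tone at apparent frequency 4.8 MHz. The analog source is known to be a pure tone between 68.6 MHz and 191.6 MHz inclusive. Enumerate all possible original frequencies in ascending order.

98 MHz, 107.6 MHz, 149.4 MHz, 159 MHz

Frequencies that alias to 4.8 MHz are k·fs ± 4.8 MHz for integer k ≥ 0.
k=0: 4.8 MHz.
k=1: 46.6 MHz, 56.2 MHz.
k=2: 98 MHz, 107.6 MHz.
k=3: 149.4 MHz, 159 MHz.
k=4: 200.8 MHz, 210.4 MHz.
Within [68.6 MHz, 191.6 MHz]: 98 MHz, 107.6 MHz, 149.4 MHz, 159 MHz.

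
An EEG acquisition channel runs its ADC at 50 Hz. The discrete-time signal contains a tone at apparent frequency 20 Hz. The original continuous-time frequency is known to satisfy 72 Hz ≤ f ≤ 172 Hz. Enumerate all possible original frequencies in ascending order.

Frequencies that alias to 20 Hz are k·fs ± 20 Hz for integer k ≥ 0.
k=0: 20 Hz.
k=1: 30 Hz, 70 Hz.
k=2: 80 Hz, 120 Hz.
k=3: 130 Hz, 170 Hz.
k=4: 180 Hz, 220 Hz.
Within [72 Hz, 172 Hz]: 80 Hz, 120 Hz, 130 Hz, 170 Hz.

80 Hz, 120 Hz, 130 Hz, 170 Hz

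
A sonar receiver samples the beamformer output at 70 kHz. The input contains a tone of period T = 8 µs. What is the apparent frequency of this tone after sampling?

T = 8 µs → f = 1/T = 125 kHz.
125 kHz mod fs = 55 kHz.
55 kHz > fs/2 = 35 kHz, folds to fs − 55 kHz = 15 kHz.

15 kHz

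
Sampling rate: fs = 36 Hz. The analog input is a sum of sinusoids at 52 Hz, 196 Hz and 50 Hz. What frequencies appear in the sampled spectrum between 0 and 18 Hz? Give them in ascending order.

fs/2 = 18 Hz.
52 Hz mod fs = 16 Hz.
16 Hz ≤ fs/2 = 18 Hz, appears at 16 Hz.
196 Hz mod fs = 16 Hz.
16 Hz ≤ fs/2 = 18 Hz, appears at 16 Hz.
50 Hz mod fs = 14 Hz.
14 Hz ≤ fs/2 = 18 Hz, appears at 14 Hz.
Distinct values: {14 Hz, 16 Hz}.

14 Hz, 16 Hz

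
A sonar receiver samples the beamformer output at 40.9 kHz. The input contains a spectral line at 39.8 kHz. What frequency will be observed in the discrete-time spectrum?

1.1 kHz

39.8 kHz > fs/2 = 20.45 kHz, folds to fs − 39.8 kHz = 1.1 kHz.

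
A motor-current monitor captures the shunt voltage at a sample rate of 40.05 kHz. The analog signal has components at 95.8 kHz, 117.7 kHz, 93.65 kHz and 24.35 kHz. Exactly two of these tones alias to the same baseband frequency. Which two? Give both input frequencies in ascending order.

fs/2 = 20.025 kHz.
95.8 kHz mod fs = 15.7 kHz.
15.7 kHz ≤ fs/2 = 20.025 kHz, appears at 15.7 kHz.
117.7 kHz mod fs = 37.6 kHz.
37.6 kHz > fs/2 = 20.025 kHz, folds to fs − 37.6 kHz = 2.45 kHz.
93.65 kHz mod fs = 13.55 kHz.
13.55 kHz ≤ fs/2 = 20.025 kHz, appears at 13.55 kHz.
24.35 kHz > fs/2 = 20.025 kHz, folds to fs − 24.35 kHz = 15.7 kHz.
24.35 kHz and 95.8 kHz both map to 15.7 kHz.

24.35 kHz, 95.8 kHz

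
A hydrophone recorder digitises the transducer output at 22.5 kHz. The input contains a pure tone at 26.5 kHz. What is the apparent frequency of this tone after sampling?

26.5 kHz mod fs = 4 kHz.
4 kHz ≤ fs/2 = 11.25 kHz, appears at 4 kHz.

4 kHz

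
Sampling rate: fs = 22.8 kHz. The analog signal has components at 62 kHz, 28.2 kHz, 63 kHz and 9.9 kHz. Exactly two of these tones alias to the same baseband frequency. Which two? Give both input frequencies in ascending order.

28.2 kHz, 63 kHz

fs/2 = 11.4 kHz.
62 kHz mod fs = 16.4 kHz.
16.4 kHz > fs/2 = 11.4 kHz, folds to fs − 16.4 kHz = 6.4 kHz.
28.2 kHz mod fs = 5.4 kHz.
5.4 kHz ≤ fs/2 = 11.4 kHz, appears at 5.4 kHz.
63 kHz mod fs = 17.4 kHz.
17.4 kHz > fs/2 = 11.4 kHz, folds to fs − 17.4 kHz = 5.4 kHz.
9.9 kHz ≤ fs/2 = 11.4 kHz, passes unchanged.
28.2 kHz and 63 kHz both map to 5.4 kHz.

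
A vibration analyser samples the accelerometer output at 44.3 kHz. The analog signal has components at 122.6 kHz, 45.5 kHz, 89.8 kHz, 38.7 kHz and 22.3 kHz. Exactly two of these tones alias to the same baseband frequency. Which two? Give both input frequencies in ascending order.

fs/2 = 22.15 kHz.
122.6 kHz mod fs = 34 kHz.
34 kHz > fs/2 = 22.15 kHz, folds to fs − 34 kHz = 10.3 kHz.
45.5 kHz mod fs = 1.2 kHz.
1.2 kHz ≤ fs/2 = 22.15 kHz, appears at 1.2 kHz.
89.8 kHz mod fs = 1.2 kHz.
1.2 kHz ≤ fs/2 = 22.15 kHz, appears at 1.2 kHz.
38.7 kHz > fs/2 = 22.15 kHz, folds to fs − 38.7 kHz = 5.6 kHz.
22.3 kHz > fs/2 = 22.15 kHz, folds to fs − 22.3 kHz = 22 kHz.
45.5 kHz and 89.8 kHz both map to 1.2 kHz.

45.5 kHz, 89.8 kHz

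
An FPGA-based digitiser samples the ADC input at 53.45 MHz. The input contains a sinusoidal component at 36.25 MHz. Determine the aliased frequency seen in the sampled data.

36.25 MHz > fs/2 = 26.725 MHz, folds to fs − 36.25 MHz = 17.2 MHz.

17.2 MHz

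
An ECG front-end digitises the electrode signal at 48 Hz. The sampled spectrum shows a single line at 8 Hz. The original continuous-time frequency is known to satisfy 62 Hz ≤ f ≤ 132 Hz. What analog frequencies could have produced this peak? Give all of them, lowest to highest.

Frequencies that alias to 8 Hz are k·fs ± 8 Hz for integer k ≥ 0.
k=0: 8 Hz.
k=1: 40 Hz, 56 Hz.
k=2: 88 Hz, 104 Hz.
k=3: 136 Hz, 152 Hz.
Within [62 Hz, 132 Hz]: 88 Hz, 104 Hz.

88 Hz, 104 Hz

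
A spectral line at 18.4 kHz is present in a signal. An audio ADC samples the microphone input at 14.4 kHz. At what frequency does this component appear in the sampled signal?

4 kHz

18.4 kHz mod fs = 4 kHz.
4 kHz ≤ fs/2 = 7.2 kHz, appears at 4 kHz.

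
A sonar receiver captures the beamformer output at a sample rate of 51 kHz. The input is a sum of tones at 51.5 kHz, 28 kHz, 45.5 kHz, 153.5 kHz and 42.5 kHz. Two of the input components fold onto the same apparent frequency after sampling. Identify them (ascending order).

fs/2 = 25.5 kHz.
51.5 kHz mod fs = 0.5 kHz.
0.5 kHz ≤ fs/2 = 25.5 kHz, appears at 0.5 kHz.
28 kHz > fs/2 = 25.5 kHz, folds to fs − 28 kHz = 23 kHz.
45.5 kHz > fs/2 = 25.5 kHz, folds to fs − 45.5 kHz = 5.5 kHz.
153.5 kHz mod fs = 0.5 kHz.
0.5 kHz ≤ fs/2 = 25.5 kHz, appears at 0.5 kHz.
42.5 kHz > fs/2 = 25.5 kHz, folds to fs − 42.5 kHz = 8.5 kHz.
51.5 kHz and 153.5 kHz both map to 0.5 kHz.

51.5 kHz, 153.5 kHz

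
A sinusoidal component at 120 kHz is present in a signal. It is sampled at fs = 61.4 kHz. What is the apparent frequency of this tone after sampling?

2.8 kHz

120 kHz mod fs = 58.6 kHz.
58.6 kHz > fs/2 = 30.7 kHz, folds to fs − 58.6 kHz = 2.8 kHz.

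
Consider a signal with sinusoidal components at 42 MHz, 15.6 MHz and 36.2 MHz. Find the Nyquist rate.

84 MHz

Highest-frequency component: 42 MHz.
Nyquist rate = 2 × 42 MHz = 84 MHz.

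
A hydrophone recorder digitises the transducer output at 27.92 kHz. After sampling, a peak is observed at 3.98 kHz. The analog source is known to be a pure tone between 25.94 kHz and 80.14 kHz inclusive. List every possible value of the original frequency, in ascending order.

31.9 kHz, 51.86 kHz, 59.82 kHz, 79.78 kHz

Frequencies that alias to 3.98 kHz are k·fs ± 3.98 kHz for integer k ≥ 0.
k=0: 3.98 kHz.
k=1: 23.94 kHz, 31.9 kHz.
k=2: 51.86 kHz, 59.82 kHz.
k=3: 79.78 kHz, 87.74 kHz.
k=4: 107.7 kHz, 115.66 kHz.
Within [25.94 kHz, 80.14 kHz]: 31.9 kHz, 51.86 kHz, 59.82 kHz, 79.78 kHz.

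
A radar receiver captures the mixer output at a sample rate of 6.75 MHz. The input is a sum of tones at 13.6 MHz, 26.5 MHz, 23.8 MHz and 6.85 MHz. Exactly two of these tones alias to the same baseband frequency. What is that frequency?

fs/2 = 3.375 MHz.
13.6 MHz mod fs = 0.1 MHz.
0.1 MHz ≤ fs/2 = 3.375 MHz, appears at 0.1 MHz.
26.5 MHz mod fs = 6.25 MHz.
6.25 MHz > fs/2 = 3.375 MHz, folds to fs − 6.25 MHz = 0.5 MHz.
23.8 MHz mod fs = 3.55 MHz.
3.55 MHz > fs/2 = 3.375 MHz, folds to fs − 3.55 MHz = 3.2 MHz.
6.85 MHz mod fs = 0.1 MHz.
0.1 MHz ≤ fs/2 = 3.375 MHz, appears at 0.1 MHz.
6.85 MHz and 13.6 MHz both map to 0.1 MHz.

0.1 MHz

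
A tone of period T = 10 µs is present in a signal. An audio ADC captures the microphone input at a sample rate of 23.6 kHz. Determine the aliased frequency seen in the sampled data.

5.6 kHz

T = 10 µs → f = 1/T = 100 kHz.
100 kHz mod fs = 5.6 kHz.
5.6 kHz ≤ fs/2 = 11.8 kHz, appears at 5.6 kHz.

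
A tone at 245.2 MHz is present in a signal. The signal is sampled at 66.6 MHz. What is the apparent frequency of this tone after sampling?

245.2 MHz mod fs = 45.4 MHz.
45.4 MHz > fs/2 = 33.3 MHz, folds to fs − 45.4 MHz = 21.2 MHz.

21.2 MHz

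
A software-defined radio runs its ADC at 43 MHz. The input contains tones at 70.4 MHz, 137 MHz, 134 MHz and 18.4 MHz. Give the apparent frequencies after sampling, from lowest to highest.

5 MHz, 8 MHz, 15.6 MHz, 18.4 MHz

fs/2 = 21.5 MHz.
70.4 MHz mod fs = 27.4 MHz.
27.4 MHz > fs/2 = 21.5 MHz, folds to fs − 27.4 MHz = 15.6 MHz.
137 MHz mod fs = 8 MHz.
8 MHz ≤ fs/2 = 21.5 MHz, appears at 8 MHz.
134 MHz mod fs = 5 MHz.
5 MHz ≤ fs/2 = 21.5 MHz, appears at 5 MHz.
18.4 MHz ≤ fs/2 = 21.5 MHz, passes unchanged.
Distinct values: {5 MHz, 8 MHz, 15.6 MHz, 18.4 MHz}.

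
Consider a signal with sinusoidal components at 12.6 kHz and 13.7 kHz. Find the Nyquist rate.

Highest-frequency component: 13.7 kHz.
Nyquist rate = 2 × 13.7 kHz = 27.4 kHz.

27.4 kHz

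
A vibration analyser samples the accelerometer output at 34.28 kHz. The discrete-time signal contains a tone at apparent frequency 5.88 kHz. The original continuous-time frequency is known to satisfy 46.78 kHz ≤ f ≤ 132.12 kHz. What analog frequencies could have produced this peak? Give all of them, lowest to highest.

Frequencies that alias to 5.88 kHz are k·fs ± 5.88 kHz for integer k ≥ 0.
k=0: 5.88 kHz.
k=1: 28.4 kHz, 40.16 kHz.
k=2: 62.68 kHz, 74.44 kHz.
k=3: 96.96 kHz, 108.72 kHz.
k=4: 131.24 kHz, 143 kHz.
k=5: 165.52 kHz, 177.28 kHz.
Within [46.78 kHz, 132.12 kHz]: 62.68 kHz, 74.44 kHz, 96.96 kHz, 108.72 kHz, 131.24 kHz.

62.68 kHz, 74.44 kHz, 96.96 kHz, 108.72 kHz, 131.24 kHz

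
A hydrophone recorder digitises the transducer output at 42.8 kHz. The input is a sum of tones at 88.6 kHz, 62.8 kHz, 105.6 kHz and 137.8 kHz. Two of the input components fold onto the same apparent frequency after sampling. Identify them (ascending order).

62.8 kHz, 105.6 kHz

fs/2 = 21.4 kHz.
88.6 kHz mod fs = 3 kHz.
3 kHz ≤ fs/2 = 21.4 kHz, appears at 3 kHz.
62.8 kHz mod fs = 20 kHz.
20 kHz ≤ fs/2 = 21.4 kHz, appears at 20 kHz.
105.6 kHz mod fs = 20 kHz.
20 kHz ≤ fs/2 = 21.4 kHz, appears at 20 kHz.
137.8 kHz mod fs = 9.4 kHz.
9.4 kHz ≤ fs/2 = 21.4 kHz, appears at 9.4 kHz.
62.8 kHz and 105.6 kHz both map to 20 kHz.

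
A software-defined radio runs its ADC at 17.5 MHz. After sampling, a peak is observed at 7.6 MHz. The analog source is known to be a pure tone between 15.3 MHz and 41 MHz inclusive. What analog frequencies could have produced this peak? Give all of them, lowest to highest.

25.1 MHz, 27.4 MHz

Frequencies that alias to 7.6 MHz are k·fs ± 7.6 MHz for integer k ≥ 0.
k=0: 7.6 MHz.
k=1: 9.9 MHz, 25.1 MHz.
k=2: 27.4 MHz, 42.6 MHz.
k=3: 44.9 MHz, 60.1 MHz.
Within [15.3 MHz, 41 MHz]: 25.1 MHz, 27.4 MHz.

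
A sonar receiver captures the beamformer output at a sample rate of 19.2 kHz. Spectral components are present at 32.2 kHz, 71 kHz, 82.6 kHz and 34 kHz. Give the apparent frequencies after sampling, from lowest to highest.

4.4 kHz, 5.8 kHz, 6.2 kHz

fs/2 = 9.6 kHz.
32.2 kHz mod fs = 13 kHz.
13 kHz > fs/2 = 9.6 kHz, folds to fs − 13 kHz = 6.2 kHz.
71 kHz mod fs = 13.4 kHz.
13.4 kHz > fs/2 = 9.6 kHz, folds to fs − 13.4 kHz = 5.8 kHz.
82.6 kHz mod fs = 5.8 kHz.
5.8 kHz ≤ fs/2 = 9.6 kHz, appears at 5.8 kHz.
34 kHz mod fs = 14.8 kHz.
14.8 kHz > fs/2 = 9.6 kHz, folds to fs − 14.8 kHz = 4.4 kHz.
Distinct values: {4.4 kHz, 5.8 kHz, 6.2 kHz}.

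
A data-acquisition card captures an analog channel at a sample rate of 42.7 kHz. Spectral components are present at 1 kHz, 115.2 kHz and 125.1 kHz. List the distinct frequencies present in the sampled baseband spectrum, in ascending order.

1 kHz, 3 kHz, 12.9 kHz

fs/2 = 21.35 kHz.
1 kHz ≤ fs/2 = 21.35 kHz, passes unchanged.
115.2 kHz mod fs = 29.8 kHz.
29.8 kHz > fs/2 = 21.35 kHz, folds to fs − 29.8 kHz = 12.9 kHz.
125.1 kHz mod fs = 39.7 kHz.
39.7 kHz > fs/2 = 21.35 kHz, folds to fs − 39.7 kHz = 3 kHz.
Distinct values: {1 kHz, 3 kHz, 12.9 kHz}.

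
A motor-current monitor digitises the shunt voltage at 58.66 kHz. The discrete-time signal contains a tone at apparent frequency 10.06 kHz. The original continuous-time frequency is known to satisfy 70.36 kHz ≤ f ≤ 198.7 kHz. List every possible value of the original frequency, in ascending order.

107.26 kHz, 127.38 kHz, 165.92 kHz, 186.04 kHz

Frequencies that alias to 10.06 kHz are k·fs ± 10.06 kHz for integer k ≥ 0.
k=0: 10.06 kHz.
k=1: 48.6 kHz, 68.72 kHz.
k=2: 107.26 kHz, 127.38 kHz.
k=3: 165.92 kHz, 186.04 kHz.
k=4: 224.58 kHz, 244.7 kHz.
Within [70.36 kHz, 198.7 kHz]: 107.26 kHz, 127.38 kHz, 165.92 kHz, 186.04 kHz.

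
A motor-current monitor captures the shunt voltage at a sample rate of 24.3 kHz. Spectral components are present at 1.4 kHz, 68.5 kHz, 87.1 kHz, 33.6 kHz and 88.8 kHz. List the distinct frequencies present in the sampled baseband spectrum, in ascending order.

1.4 kHz, 4.4 kHz, 8.4 kHz, 9.3 kHz, 10.1 kHz

fs/2 = 12.15 kHz.
1.4 kHz ≤ fs/2 = 12.15 kHz, passes unchanged.
68.5 kHz mod fs = 19.9 kHz.
19.9 kHz > fs/2 = 12.15 kHz, folds to fs − 19.9 kHz = 4.4 kHz.
87.1 kHz mod fs = 14.2 kHz.
14.2 kHz > fs/2 = 12.15 kHz, folds to fs − 14.2 kHz = 10.1 kHz.
33.6 kHz mod fs = 9.3 kHz.
9.3 kHz ≤ fs/2 = 12.15 kHz, appears at 9.3 kHz.
88.8 kHz mod fs = 15.9 kHz.
15.9 kHz > fs/2 = 12.15 kHz, folds to fs − 15.9 kHz = 8.4 kHz.
Distinct values: {1.4 kHz, 4.4 kHz, 8.4 kHz, 9.3 kHz, 10.1 kHz}.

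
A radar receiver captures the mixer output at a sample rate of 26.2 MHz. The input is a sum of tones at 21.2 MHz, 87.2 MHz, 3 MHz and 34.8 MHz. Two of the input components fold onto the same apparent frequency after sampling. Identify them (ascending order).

34.8 MHz, 87.2 MHz

fs/2 = 13.1 MHz.
21.2 MHz > fs/2 = 13.1 MHz, folds to fs − 21.2 MHz = 5 MHz.
87.2 MHz mod fs = 8.6 MHz.
8.6 MHz ≤ fs/2 = 13.1 MHz, appears at 8.6 MHz.
3 MHz ≤ fs/2 = 13.1 MHz, passes unchanged.
34.8 MHz mod fs = 8.6 MHz.
8.6 MHz ≤ fs/2 = 13.1 MHz, appears at 8.6 MHz.
34.8 MHz and 87.2 MHz both map to 8.6 MHz.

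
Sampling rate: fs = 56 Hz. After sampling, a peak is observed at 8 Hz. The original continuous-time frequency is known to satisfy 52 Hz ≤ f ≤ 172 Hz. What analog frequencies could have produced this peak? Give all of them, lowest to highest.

Frequencies that alias to 8 Hz are k·fs ± 8 Hz for integer k ≥ 0.
k=0: 8 Hz.
k=1: 48 Hz, 64 Hz.
k=2: 104 Hz, 120 Hz.
k=3: 160 Hz, 176 Hz.
k=4: 216 Hz, 232 Hz.
Within [52 Hz, 172 Hz]: 64 Hz, 104 Hz, 120 Hz, 160 Hz.

64 Hz, 104 Hz, 120 Hz, 160 Hz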